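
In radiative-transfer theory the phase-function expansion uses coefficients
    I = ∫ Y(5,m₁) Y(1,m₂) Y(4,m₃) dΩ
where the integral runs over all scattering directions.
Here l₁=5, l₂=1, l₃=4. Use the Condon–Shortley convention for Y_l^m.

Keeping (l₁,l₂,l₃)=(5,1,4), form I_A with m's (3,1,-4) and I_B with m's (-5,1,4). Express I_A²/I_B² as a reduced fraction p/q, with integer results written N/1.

1/45

l's match ⇒ only the (l;m) 3-j factors differ between A and B.
A: triangle coeff Δ(5,1,4) = 1/495; Σ_t [2,2]: t=2:+1/80640 = 1/80640; (3j)²=1/495 [(5 1 4; 3 1 -4)], sign=+1
B: triangle coeff Δ(5,1,4) = 1/495; Σ_t [2,2]: t=2:+1/80640 = 1/80640; (3j)²=1/11 [(5 1 4; -5 1 4)], sign=+1
I_A²/I_B² = (1/495)/(1/11) = 1/45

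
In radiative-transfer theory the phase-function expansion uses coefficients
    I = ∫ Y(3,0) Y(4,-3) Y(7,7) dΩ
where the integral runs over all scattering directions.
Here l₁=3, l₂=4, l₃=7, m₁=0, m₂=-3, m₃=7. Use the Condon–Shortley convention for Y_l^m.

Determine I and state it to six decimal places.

0.000000

Σmᵢ = 4 ≠ 0, so the φ-integral vanishes; I = 0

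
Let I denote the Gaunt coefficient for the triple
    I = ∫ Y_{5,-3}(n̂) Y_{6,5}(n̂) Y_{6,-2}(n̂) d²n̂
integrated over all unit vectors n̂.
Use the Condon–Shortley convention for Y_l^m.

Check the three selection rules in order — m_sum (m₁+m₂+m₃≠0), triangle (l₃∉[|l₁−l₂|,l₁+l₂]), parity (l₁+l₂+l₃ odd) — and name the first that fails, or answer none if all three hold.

m₁+m₂+m₃ = -3 + 5 − 2 = 0  ✓
triangle: |5−6|=1 ≤ l₃=6 ≤ 5+6=11  ✓
parity: l₁+l₂+l₃ = 17 is odd  ✗

parity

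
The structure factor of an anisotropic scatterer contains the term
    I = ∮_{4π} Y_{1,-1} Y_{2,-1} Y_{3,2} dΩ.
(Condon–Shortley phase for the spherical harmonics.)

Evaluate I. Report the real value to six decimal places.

0.261169

Rules hold: Σm=0, L=6 even, 1≤3≤3.
N = 3·5·7 = 105
Δ = 0!·2!·4!/7! = 1/105
Racah Σ t=0..0: t=0:+1/4 = 1/4
⇒ 3j(1 2 3; 0 0 0)² = 3/35, sgn -1
Racah Σ t=0..0: t=0:+1/12 = 1/12
⇒ 3j(1 2 3; -1 -1 2)² = 2/21, sgn -1
4πI² = N·(3j₀)²·(3jₘ)² = 6/7
I = +1·√(0.857143/4π) = 0.26116903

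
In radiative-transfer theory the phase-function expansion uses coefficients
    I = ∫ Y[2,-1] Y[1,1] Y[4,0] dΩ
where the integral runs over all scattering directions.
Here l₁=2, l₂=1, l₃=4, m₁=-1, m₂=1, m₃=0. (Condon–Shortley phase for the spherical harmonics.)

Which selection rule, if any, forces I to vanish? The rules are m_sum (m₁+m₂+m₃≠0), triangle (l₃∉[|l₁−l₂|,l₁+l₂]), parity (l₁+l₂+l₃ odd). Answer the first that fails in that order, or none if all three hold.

m₁+m₂+m₃ = -1 + 1 + 0 = 0  ✓
triangle: |2−1|=1 ≤ l₃=4 ≤ 2+1=3  ✗
parity: l₁+l₂+l₃ = 7 is odd

triangle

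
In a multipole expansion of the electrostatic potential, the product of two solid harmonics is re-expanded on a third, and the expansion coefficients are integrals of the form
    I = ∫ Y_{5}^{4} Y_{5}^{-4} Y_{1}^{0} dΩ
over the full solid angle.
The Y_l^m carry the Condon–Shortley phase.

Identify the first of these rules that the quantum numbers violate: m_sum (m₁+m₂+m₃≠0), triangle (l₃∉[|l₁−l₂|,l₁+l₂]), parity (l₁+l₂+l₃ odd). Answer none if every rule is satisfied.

parity

Σmᵢ = 0  ✓
l₃∈[|l₁−l₂|,l₁+l₂]=[0,10], have l₃=1  ✓
Σlᵢ = 11 ⇒ odd  ✗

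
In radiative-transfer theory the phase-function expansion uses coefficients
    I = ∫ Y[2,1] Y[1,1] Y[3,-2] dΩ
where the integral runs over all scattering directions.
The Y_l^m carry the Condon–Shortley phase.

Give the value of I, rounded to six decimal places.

m-sum 0 ✓  L=6 even ✓  1≤3≤3 ✓
Π(2lᵢ+1) = 5×3×7 = 105
triangle coeff Δ(2,1,3) = 1/105
Σ_t [0,0]: t=0:+1/4 = 1/4
(3j)²=3/35 [(2 1 3; 0 0 0)], sign=-1
Σ_t [0,0]: t=0:+1/12 = 1/12
(3j)²=2/21 [(2 1 3; 1 1 -2)], sign=-1
⇒ 4πI² = 6/7
I = (+1)√(6/7/(4π)) = 0.26116903

0.261169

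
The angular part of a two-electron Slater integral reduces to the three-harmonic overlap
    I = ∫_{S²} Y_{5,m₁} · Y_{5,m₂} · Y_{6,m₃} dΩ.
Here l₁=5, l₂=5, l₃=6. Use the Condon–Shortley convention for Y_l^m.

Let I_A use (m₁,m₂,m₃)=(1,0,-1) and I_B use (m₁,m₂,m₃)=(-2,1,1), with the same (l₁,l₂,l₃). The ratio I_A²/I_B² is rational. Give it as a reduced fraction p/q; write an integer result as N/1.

35/96

Shared (l₁,l₂,l₃)=(5,5,6): N and (l;000)² cancel in I_A²/I_B².
A: Δ = 4!·6!·6!/17! = 1/28588560; Racah Σ t=0..4: t=0:+1/138240 t=1:−1/10368 t=2:+1/6912 t=3:−1/34560 t=4:+1/2073600 = 7/259200; ⇒ 3j(5 5 6; 1 0 -1)² = 28/7293, sgn -1
B: Δ = 4!·6!·6!/17! = 1/28588560; Racah Σ t=1..4: t=1:−1/518400 t=2:+1/23040 t=3:−1/10368 t=4:+1/41472 = -1/32400; ⇒ 3j(5 5 6; -2 1 1)² = 128/12155, sgn +1
I_A²/I_B² = (28/7293)/(128/12155) = 35/96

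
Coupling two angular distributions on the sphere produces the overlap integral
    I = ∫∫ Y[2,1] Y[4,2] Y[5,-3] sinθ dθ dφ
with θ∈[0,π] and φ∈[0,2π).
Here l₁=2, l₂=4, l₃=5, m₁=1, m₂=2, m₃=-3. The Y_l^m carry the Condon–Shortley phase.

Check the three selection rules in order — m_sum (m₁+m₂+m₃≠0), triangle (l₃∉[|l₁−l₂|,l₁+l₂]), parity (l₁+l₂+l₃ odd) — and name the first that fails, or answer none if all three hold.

parity

Σmᵢ = 0  ✓
l₃∈[|l₁−l₂|,l₁+l₂]=[2,6], have l₃=5  ✓
Σlᵢ = 11 ⇒ odd  ✗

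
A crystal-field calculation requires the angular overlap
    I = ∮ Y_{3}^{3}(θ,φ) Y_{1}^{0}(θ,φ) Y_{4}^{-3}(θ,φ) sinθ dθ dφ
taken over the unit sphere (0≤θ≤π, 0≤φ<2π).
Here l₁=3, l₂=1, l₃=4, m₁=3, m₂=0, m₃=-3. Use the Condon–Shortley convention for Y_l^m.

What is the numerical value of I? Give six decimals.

-0.162868

Checks pass: Σm=0; 8 even; l₃=4∈[2,4].
(2·3+1)(2·1+1)(2·4+1) = 189
Δ: 0! 6! 2! / 9! → 1/252
sum: t=0:+1/36 = 1/36
3j²(3 1 4; 0 0 0) = Δ·Π!·Σ² = 4/63  (sign +1)
sum: t=0:+1/720 = 1/720
3j²(3 1 4; 3 0 -3) = Δ·Π!·Σ² = 1/36  (sign -1)
combine: 4πI² = 189·4/63·1/36 = 1/3
take √, sign -1: I = -0.16286750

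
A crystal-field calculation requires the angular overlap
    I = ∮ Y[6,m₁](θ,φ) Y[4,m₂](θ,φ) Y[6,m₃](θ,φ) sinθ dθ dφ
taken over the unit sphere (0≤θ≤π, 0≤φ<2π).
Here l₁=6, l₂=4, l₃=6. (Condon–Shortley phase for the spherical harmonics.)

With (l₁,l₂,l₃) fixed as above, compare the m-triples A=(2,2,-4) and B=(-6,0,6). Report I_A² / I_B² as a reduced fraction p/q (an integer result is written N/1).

529/3267

Same 6,4,6: normalisation and zero-m 3j drop out of the ratio.
A: Δ: 4! 8! 4! / 17! → 1/15315300; sum: t=2:+1/138240 t=3:−1/181440 t=4:+1/3870720 = 23/11612160; 3j²(6 4 6; 2 2 -4) = Δ·Π!·Σ² = 529/204204  (sign +1)
B: Δ: 4! 8! 4! / 17! → 1/15315300; sum: t=4:+1/23224320 = 1/23224320; 3j²(6 4 6; -6 0 6) = Δ·Π!·Σ² = 99/6188  (sign +1)
I_A²/I_B² = (529/204204)/(99/6188) = 529/3267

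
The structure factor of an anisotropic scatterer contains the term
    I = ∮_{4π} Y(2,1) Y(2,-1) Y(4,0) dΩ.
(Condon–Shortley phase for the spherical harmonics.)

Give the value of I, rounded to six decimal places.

0.161197

m-sum 0 ✓  L=8 even ✓  0≤4≤4 ✓
Π(2lᵢ+1) = 5×5×9 = 225
triangle coeff Δ(2,2,4) = 1/630
Σ_t [0,0]: t=0:+1/16 = 1/16
(3j)²=2/35 [(2 2 4; 0 0 0)], sign=+1
Σ_t [0,0]: t=0:+1/36 = 1/36
(3j)²=8/315 [(2 2 4; 1 -1 0)], sign=+1
⇒ 4πI² = 16/49
I = (+1)√(16/49/(4π)) = 0.16119702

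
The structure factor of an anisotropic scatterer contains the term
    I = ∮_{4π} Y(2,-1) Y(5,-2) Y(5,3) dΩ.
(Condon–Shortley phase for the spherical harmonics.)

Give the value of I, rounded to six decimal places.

Checks pass: Σm=0; 12 even; l₃=5∈[3,7].
(2·2+1)(2·5+1)(2·5+1) = 605
Δ: 2! 2! 8! / 13! → 1/38610
sum: t=0:+1/2880 t=1:−1/576 t=2:+1/2880 = -1/960
3j²(2 5 5; 0 0 0) = Δ·Π!·Σ² = 10/429  (sign +1)
sum: t=1:−1/2880 t=2:+1/10080 = -1/4032
3j²(2 5 5; -1 -2 3) = Δ·Π!·Σ² = 10/429  (sign -1)
combine: 4πI² = 605·10/429·10/429 = 500/1521
take √, sign -1: I = -0.16173926

-0.161739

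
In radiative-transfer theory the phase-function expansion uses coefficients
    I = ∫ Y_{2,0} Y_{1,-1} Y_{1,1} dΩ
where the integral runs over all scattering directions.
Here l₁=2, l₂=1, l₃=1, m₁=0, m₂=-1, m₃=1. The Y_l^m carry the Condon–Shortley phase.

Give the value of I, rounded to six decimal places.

0.126157

Checks pass: Σm=0; 4 even; l₃=1∈[1,3].
(2·2+1)(2·1+1)(2·1+1) = 45
Δ: 2! 2! 0! / 5! → 1/30
sum: t=1:−1/1 = -1/1
3j²(2 1 1; 0 0 0) = Δ·Π!·Σ² = 2/15  (sign +1)
sum: t=0:+1/4 = 1/4
3j²(2 1 1; 0 -1 1) = Δ·Π!·Σ² = 1/30  (sign +1)
combine: 4πI² = 45·2/15·1/30 = 1/5
take √, sign +1: I = 0.12615663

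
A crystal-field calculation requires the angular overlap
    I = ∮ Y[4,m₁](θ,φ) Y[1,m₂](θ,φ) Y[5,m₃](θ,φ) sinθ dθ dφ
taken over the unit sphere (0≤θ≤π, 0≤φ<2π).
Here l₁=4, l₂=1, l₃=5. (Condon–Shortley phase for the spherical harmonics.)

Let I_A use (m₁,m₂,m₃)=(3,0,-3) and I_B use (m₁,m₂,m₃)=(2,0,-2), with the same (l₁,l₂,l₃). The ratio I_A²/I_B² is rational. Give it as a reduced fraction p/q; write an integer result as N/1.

Shared (l₁,l₂,l₃)=(4,1,5): N and (l;000)² cancel in I_A²/I_B².
A: Δ = 0!·8!·2!/11! = 1/495; Racah Σ t=0..0: t=0:+1/5040 = 1/5040; ⇒ 3j(4 1 5; 3 0 -3)² = 16/495, sgn +1
B: Δ = 0!·8!·2!/11! = 1/495; Racah Σ t=0..0: t=0:+1/1440 = 1/1440; ⇒ 3j(4 1 5; 2 0 -2)² = 7/165, sgn -1
I_A²/I_B² = (16/495)/(7/165) = 16/21

16/21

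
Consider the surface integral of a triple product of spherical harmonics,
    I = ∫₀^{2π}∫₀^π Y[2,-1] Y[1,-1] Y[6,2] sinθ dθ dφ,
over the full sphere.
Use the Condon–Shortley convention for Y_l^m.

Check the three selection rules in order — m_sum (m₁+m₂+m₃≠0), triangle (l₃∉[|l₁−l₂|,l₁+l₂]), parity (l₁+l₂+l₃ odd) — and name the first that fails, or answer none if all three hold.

azimuthal sum: -1 − 1 + 2 = 0  ✓
1 ≤ 6 ≤ 3 (triangle on l)  ✗
L = 2 + 1 + 6 = 9 (odd)

triangle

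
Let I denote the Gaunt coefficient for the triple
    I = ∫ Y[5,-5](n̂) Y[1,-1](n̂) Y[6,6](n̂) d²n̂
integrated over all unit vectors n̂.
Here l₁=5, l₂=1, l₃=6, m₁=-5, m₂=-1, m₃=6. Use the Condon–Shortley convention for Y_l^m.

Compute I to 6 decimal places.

0.331940

m-sum 0 ✓  L=12 even ✓  4≤6≤6 ✓
Π(2lᵢ+1) = 11×3×13 = 429
triangle coeff Δ(5,1,6) = 1/858
Σ_t [0,0]: t=0:+1/14400 = 1/14400
(3j)²=6/143 [(5 1 6; 0 0 0)], sign=+1
Σ_t [0,0]: t=0:+1/7257600 = 1/7257600
(3j)²=1/13 [(5 1 6; -5 -1 6)], sign=+1
⇒ 4πI² = 18/13
I = (+1)√(18/13/(4π)) = 0.33194004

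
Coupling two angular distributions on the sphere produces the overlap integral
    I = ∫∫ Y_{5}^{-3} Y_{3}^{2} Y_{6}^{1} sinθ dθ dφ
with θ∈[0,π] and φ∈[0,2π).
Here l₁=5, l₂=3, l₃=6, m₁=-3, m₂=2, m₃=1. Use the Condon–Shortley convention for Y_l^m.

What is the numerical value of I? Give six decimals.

m-sum 0 ✓  L=14 even ✓  2≤6≤8 ✓
Π(2lᵢ+1) = 11×7×13 = 1001
triangle coeff Δ(5,3,6) = 1/675675
Σ_t [0,2]: t=0:+1/8640 t=1:−1/2304 t=2:+1/8640 = -7/34560
(3j)²=7/429 [(5 3 6; 0 0 0)], sign=-1
Σ_t [1,2]: t=1:−1/120960 t=2:+1/17280 = 1/20160
(3j)²=64/3003 [(5 3 6; -3 2 1)], sign=-1
⇒ 4πI² = 448/1287
I = (+1)√(448/1287/(4π)) = 0.16643505

0.166435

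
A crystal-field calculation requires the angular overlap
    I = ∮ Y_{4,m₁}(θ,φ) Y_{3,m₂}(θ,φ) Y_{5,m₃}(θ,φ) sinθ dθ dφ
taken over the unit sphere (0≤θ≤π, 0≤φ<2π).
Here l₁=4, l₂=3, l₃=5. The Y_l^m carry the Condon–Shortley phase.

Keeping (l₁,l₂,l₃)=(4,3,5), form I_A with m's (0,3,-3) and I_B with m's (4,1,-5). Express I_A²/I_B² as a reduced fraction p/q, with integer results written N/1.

15/14

l's match ⇒ only the (l;m) 3-j factors differ between A and B.
A: triangle coeff Δ(4,3,5) = 1/180180; Σ_t [2,2]: t=2:+1/2304 = 1/2304; (3j)²=5/143 [(4 3 5; 0 3 -3)], sign=+1
B: triangle coeff Δ(4,3,5) = 1/180180; Σ_t [0,0]: t=0:+1/34560 = 1/34560; (3j)²=14/429 [(4 3 5; 4 1 -5)], sign=+1
I_A²/I_B² = (5/143)/(14/429) = 15/14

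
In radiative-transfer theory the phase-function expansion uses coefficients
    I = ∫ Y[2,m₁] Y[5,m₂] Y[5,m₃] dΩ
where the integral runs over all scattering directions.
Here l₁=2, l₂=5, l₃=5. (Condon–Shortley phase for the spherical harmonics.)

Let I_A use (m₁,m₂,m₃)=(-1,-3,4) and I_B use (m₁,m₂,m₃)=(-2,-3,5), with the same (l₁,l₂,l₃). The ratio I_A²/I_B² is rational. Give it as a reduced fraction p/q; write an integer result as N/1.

49/10

Same 2,5,5: normalisation and zero-m 3j drop out of the ratio.
A: Δ: 2! 2! 8! / 13! → 1/38610; sum: t=1:−1/10080 t=2:+1/80640 = -1/11520; 3j²(2 5 5; -1 -3 4) = Δ·Π!·Σ² = 49/1430  (sign +1)
B: Δ: 2! 2! 8! / 13! → 1/38610; sum: t=2:+1/161280 = 1/161280; 3j²(2 5 5; -2 -3 5) = Δ·Π!·Σ² = 1/143  (sign +1)
I_A²/I_B² = (49/1430)/(1/143) = 49/10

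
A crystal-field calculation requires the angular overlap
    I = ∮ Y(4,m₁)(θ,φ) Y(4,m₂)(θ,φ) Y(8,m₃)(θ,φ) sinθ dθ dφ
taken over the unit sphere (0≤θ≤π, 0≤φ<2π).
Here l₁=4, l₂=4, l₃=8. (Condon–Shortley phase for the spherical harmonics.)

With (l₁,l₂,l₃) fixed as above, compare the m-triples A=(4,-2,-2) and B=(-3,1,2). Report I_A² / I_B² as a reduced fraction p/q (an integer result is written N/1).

1/16

Same 4,4,8: normalisation and zero-m 3j drop out of the ratio.
A: Δ: 0! 8! 8! / 17! → 1/218790; sum: t=0:+1/58060800 = 1/58060800; 3j²(4 4 8; 4 -2 -2) = Δ·Π!·Σ² = 1/4862  (sign +1)
B: Δ: 0! 8! 8! / 17! → 1/218790; sum: t=0:+1/3628800 = 1/3628800; 3j²(4 4 8; -3 1 2) = Δ·Π!·Σ² = 8/2431  (sign +1)
I_A²/I_B² = (1/4862)/(8/2431) = 1/16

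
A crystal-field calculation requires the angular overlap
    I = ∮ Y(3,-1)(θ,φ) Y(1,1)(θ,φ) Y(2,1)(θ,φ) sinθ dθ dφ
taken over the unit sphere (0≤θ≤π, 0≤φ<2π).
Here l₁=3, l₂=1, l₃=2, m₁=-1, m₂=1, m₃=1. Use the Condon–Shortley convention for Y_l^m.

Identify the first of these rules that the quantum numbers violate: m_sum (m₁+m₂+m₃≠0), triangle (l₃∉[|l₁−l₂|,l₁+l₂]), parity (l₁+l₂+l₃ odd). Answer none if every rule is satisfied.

m_sum

azimuthal sum: -1 + 1 + 1 = 1  ✗
2 ≤ 2 ≤ 4 (triangle on l)
L = 3 + 1 + 2 = 6 (even)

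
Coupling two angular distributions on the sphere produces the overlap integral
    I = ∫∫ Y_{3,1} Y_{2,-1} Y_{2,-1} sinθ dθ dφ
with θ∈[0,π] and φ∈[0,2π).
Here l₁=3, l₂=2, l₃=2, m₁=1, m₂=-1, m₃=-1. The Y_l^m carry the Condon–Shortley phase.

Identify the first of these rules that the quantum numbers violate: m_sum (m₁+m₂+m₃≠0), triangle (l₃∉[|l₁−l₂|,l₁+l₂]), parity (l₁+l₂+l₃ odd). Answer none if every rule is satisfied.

m_sum

Σmᵢ = -1  ✗
l₃∈[|l₁−l₂|,l₁+l₂]=[1,5], have l₃=2
Σlᵢ = 7 ⇒ odd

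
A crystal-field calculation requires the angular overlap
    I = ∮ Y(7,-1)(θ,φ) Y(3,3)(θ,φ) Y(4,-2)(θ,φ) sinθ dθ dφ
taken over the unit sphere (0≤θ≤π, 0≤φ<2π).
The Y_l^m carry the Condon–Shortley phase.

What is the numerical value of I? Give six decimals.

-0.035654

m-sum 0 ✓  L=14 even ✓  4≤4≤10 ✓
Π(2lᵢ+1) = 15×7×9 = 945
triangle coeff Δ(7,3,4) = 1/45045
Σ_t [3,3]: t=3:−1/20736 = -1/20736
(3j)²=35/1287 [(7 3 4; 0 0 0)], sign=-1
Σ_t [6,6]: t=6:+1/1036800 = 1/1036800
(3j)²=4/6435 [(7 3 4; -1 3 -2)], sign=+1
⇒ 4πI² = 980/61347
I = (-1)√(980/61347/(4π)) = -0.03565426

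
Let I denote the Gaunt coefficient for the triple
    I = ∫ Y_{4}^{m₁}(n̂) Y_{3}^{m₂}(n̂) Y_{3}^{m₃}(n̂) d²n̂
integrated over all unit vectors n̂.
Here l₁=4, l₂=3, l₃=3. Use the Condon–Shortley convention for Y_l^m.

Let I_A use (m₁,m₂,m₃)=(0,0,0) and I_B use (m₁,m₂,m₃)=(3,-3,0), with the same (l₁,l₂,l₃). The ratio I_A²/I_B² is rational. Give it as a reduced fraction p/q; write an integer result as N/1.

Shared (l₁,l₂,l₃)=(4,3,3): N and (l;000)² cancel in I_A²/I_B².
A: Δ = 4!·4!·2!/11! = 1/34650; Racah Σ t=1..3: t=1:−1/72 t=2:+1/16 t=3:−1/72 = 5/144; ⇒ 3j(4 3 3; 0 0 0)² = 2/77, sgn -1
B: Δ = 4!·4!·2!/11! = 1/34650; Racah Σ t=0..0: t=0:+1/288 = 1/288; ⇒ 3j(4 3 3; 3 -3 0)² = 1/22, sgn -1
I_A²/I_B² = (2/77)/(1/22) = 4/7

4/7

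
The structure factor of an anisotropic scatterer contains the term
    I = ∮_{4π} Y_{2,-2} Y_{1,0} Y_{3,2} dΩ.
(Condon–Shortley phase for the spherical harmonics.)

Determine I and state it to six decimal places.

m-sum 0 ✓  L=6 even ✓  1≤3≤3 ✓
Π(2lᵢ+1) = 5×3×7 = 105
triangle coeff Δ(2,1,3) = 1/105
Σ_t [0,0]: t=0:+1/4 = 1/4
(3j)²=3/35 [(2 1 3; 0 0 0)], sign=-1
Σ_t [0,0]: t=0:+1/24 = 1/24
(3j)²=1/21 [(2 1 3; -2 0 2)], sign=-1
⇒ 4πI² = 3/7
I = (+1)√(3/7/(4π)) = 0.18467439

0.184674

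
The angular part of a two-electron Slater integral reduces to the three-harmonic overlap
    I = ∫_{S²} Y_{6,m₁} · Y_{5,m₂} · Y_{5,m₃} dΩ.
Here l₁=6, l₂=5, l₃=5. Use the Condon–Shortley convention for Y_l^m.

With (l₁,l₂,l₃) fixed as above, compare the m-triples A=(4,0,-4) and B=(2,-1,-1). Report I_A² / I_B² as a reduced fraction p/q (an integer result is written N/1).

3/7

Same 6,5,5: normalisation and zero-m 3j drop out of the ratio.
A: Δ: 6! 6! 4! / 17! → 1/28588560; sum: t=1:−1/345600 t=2:+1/207360 = 1/518400; 3j²(6 5 5; 4 0 -4) = Δ·Π!·Σ² = 12/2431  (sign -1)
B: Δ: 6! 6! 4! / 17! → 1/28588560; sum: t=0:+1/829440 t=1:−1/25920 t=2:+1/9216 t=3:−1/25920 t=4:+1/829440 = 7/207360; 3j²(6 5 5; 2 -1 -1) = Δ·Π!·Σ² = 28/2431  (sign +1)
I_A²/I_B² = (12/2431)/(28/2431) = 3/7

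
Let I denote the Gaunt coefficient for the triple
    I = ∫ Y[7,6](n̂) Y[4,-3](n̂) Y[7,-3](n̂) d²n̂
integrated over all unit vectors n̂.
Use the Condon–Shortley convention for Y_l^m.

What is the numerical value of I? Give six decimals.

-0.148484

m-sum 0 ✓  L=18 even ✓  3≤7≤11 ✓
Π(2lᵢ+1) = 15×9×15 = 2025
triangle coeff Δ(7,4,7) = 1/58198140
Σ_t [0,4]: t=0:+1/17418240 t=1:−1/622080 t=2:+1/230400 t=3:−1/622080 t=4:+1/17418240 = 1/806400
(3j)²=2268/230945 [(7 4 7; 0 0 0)], sign=-1
Σ_t [0,1]: t=0:+1/52254720 t=1:−1/522547200 = 1/58060800
(3j)²=9/646 [(7 4 7; 6 -3 -3)], sign=+1
⇒ 4πI² = 4133430/14919047
I = (-1)√(4133430/14919047/(4π)) = -0.14848406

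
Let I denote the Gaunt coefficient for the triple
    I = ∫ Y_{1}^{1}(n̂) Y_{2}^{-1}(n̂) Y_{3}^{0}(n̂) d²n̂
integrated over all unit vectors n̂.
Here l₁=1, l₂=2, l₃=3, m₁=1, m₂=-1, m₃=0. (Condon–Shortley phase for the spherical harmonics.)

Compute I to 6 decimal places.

0.143048

Rules hold: Σm=0, L=6 even, 1≤3≤3.
N = 3·5·7 = 105
Δ = 0!·2!·4!/7! = 1/105
Racah Σ t=0..0: t=0:+1/4 = 1/4
⇒ 3j(1 2 3; 0 0 0)² = 3/35, sgn -1
Racah Σ t=0..0: t=0:+1/12 = 1/12
⇒ 3j(1 2 3; 1 -1 0)² = 1/35, sgn -1
4πI² = N·(3j₀)²·(3jₘ)² = 9/35
I = +1·√(0.257143/4π) = 0.14304817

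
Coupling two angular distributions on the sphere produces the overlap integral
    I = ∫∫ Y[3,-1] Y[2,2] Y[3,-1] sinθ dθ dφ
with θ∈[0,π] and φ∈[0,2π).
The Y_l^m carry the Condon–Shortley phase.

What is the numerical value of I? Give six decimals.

m-sum 0 ✓  L=8 even ✓  1≤3≤5 ✓
Π(2lᵢ+1) = 7×5×7 = 245
triangle coeff Δ(3,2,3) = 1/3780
Σ_t [0,2]: t=0:+1/24 t=1:−1/4 t=2:+1/24 = -1/6
(3j)²=4/105 [(3 2 3; 0 0 0)], sign=+1
Σ_t [2,2]: t=2:+1/16 = 1/16
(3j)²=2/35 [(3 2 3; -1 2 -1)], sign=+1
⇒ 4πI² = 8/15
I = (+1)√(8/15/(4π)) = 0.20601291

0.206013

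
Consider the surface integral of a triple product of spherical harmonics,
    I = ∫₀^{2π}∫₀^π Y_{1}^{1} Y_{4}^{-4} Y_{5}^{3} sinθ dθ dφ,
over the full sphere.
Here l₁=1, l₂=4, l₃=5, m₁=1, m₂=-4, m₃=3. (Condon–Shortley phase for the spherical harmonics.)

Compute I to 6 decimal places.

-0.049106

Rules hold: Σm=0, L=10 even, 3≤5≤5.
N = 3·9·11 = 297
Δ = 0!·2!·8!/11! = 1/495
Racah Σ t=0..0: t=0:+1/576 = 1/576
⇒ 3j(1 4 5; 0 0 0)² = 5/99, sgn -1
Racah Σ t=0..0: t=0:+1/80640 = 1/80640
⇒ 3j(1 4 5; 1 -4 3)² = 1/495, sgn +1
4πI² = N·(3j₀)²·(3jₘ)² = 1/33
I = -1·√(0.030303/4π) = -0.04910640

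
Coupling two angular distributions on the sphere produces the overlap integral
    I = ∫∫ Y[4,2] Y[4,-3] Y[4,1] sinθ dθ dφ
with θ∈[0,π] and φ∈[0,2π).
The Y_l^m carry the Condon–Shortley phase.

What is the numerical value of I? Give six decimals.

-0.063661

Rules hold: Σm=0, L=12 even, 0≤4≤8.
N = 9·9·9 = 729
Δ = 4!·4!·4!/13! = 1/450450
Racah Σ t=0..4: t=0:+1/13824 t=1:−1/216 t=2:+1/64 t=3:−1/216 t=4:+1/13824 = 5/768
⇒ 3j(4 4 4; 0 0 0)² = 18/1001, sgn +1
Racah Σ t=0..1: t=0:+1/576 t=1:−1/864 = 1/1728
⇒ 3j(4 4 4; 2 -3 1)² = 5/1287, sgn -1
4πI² = N·(3j₀)²·(3jₘ)² = 7290/143143
I = -1·√(0.0509281/4π) = -0.06366105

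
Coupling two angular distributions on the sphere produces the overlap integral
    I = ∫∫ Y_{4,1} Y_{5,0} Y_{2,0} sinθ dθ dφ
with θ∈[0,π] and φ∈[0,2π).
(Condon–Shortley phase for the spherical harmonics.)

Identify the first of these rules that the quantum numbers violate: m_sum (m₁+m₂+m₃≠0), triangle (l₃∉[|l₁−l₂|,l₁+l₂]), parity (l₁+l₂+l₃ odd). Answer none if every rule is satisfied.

m_sum

Σmᵢ = 1  ✗
l₃∈[|l₁−l₂|,l₁+l₂]=[1,9], have l₃=2
Σlᵢ = 11 ⇒ odd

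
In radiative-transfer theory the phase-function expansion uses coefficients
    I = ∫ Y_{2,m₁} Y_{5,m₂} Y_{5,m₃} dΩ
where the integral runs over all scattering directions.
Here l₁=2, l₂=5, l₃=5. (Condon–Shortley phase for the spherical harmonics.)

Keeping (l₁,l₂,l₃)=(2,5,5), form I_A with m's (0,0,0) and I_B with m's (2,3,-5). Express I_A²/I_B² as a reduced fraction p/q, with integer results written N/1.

10/3

l's match ⇒ only the (l;m) 3-j factors differ between A and B.
A: triangle coeff Δ(2,5,5) = 1/38610; Σ_t [0,2]: t=0:+1/2880 t=1:−1/576 t=2:+1/2880 = -1/960; (3j)²=10/429 [(2 5 5; 0 0 0)], sign=+1
B: triangle coeff Δ(2,5,5) = 1/38610; Σ_t [0,0]: t=0:+1/161280 = 1/161280; (3j)²=1/143 [(2 5 5; 2 3 -5)], sign=+1
I_A²/I_B² = (10/429)/(1/143) = 10/3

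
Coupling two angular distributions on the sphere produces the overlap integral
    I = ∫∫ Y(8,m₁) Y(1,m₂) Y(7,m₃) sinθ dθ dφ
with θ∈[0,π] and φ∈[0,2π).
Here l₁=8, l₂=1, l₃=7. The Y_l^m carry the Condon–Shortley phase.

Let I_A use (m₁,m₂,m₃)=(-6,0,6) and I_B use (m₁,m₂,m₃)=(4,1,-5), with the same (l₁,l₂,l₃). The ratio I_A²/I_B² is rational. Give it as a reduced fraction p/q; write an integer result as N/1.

14/3

l's match ⇒ only the (l;m) 3-j factors differ between A and B.
A: triangle coeff Δ(8,1,7) = 1/2040; Σ_t [1,1]: t=1:−1/6227020800 = -1/6227020800; (3j)²=7/510 [(8 1 7; -6 0 6)], sign=+1
B: triangle coeff Δ(8,1,7) = 1/2040; Σ_t [2,2]: t=2:+1/1916006400 = 1/1916006400; (3j)²=1/340 [(8 1 7; 4 1 -5)], sign=+1
I_A²/I_B² = (7/510)/(1/340) = 14/3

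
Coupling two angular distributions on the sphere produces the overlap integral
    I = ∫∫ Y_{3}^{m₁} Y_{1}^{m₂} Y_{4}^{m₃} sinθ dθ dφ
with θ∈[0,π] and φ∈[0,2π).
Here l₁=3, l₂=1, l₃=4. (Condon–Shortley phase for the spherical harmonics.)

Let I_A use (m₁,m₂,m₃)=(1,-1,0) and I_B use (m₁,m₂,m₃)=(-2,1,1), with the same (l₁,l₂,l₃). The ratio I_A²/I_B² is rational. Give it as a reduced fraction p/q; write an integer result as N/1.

Shared (l₁,l₂,l₃)=(3,1,4): N and (l;000)² cancel in I_A²/I_B².
A: Δ = 0!·6!·2!/9! = 1/252; Racah Σ t=0..0: t=0:+1/96 = 1/96; ⇒ 3j(3 1 4; 1 -1 0)² = 1/42, sgn +1
B: Δ = 0!·6!·2!/9! = 1/252; Racah Σ t=0..0: t=0:+1/240 = 1/240; ⇒ 3j(3 1 4; -2 1 1)² = 1/84, sgn -1
I_A²/I_B² = (1/42)/(1/84) = 2/1

2/1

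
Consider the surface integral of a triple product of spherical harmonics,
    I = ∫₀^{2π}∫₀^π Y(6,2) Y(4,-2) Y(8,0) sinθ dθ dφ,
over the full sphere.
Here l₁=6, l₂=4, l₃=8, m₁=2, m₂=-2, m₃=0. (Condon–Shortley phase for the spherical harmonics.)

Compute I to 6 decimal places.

-0.137687

Checks pass: Σm=0; 18 even; l₃=8∈[2,10].
(2·6+1)(2·4+1)(2·8+1) = 1989
Δ: 2! 10! 6! / 19! → 1/23279256
sum: t=0:+1/1658880 t=1:−1/518400 t=2:+1/1658880 = -1/1382400
3j²(6 4 8; 0 0 0) = Δ·Π!·Σ² = 504/46189  (sign -1)
sum: t=0:+1/1658880 t=1:−1/3628800 t=2:+1/116121600 = 13/38707200
3j²(6 4 8; 2 -2 0) = Δ·Π!·Σ² = 39/3553  (sign +1)
combine: 4πI² = 1989·504/46189·39/3553 = 176904/742577
take √, sign -1: I = -0.13768707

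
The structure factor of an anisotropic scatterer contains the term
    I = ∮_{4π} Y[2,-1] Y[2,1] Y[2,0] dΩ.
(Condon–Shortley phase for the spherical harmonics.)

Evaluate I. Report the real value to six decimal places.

m-sum 0 ✓  L=6 even ✓  0≤2≤4 ✓
Π(2lᵢ+1) = 5×5×5 = 125
triangle coeff Δ(2,2,2) = 1/630
Σ_t [0,2]: t=0:+1/8 t=1:−1/1 t=2:+1/8 = -3/4
(3j)²=2/35 [(2 2 2; 0 0 0)], sign=-1
Σ_t [1,2]: t=1:−1/4 t=2:+1/2 = 1/4
(3j)²=1/70 [(2 2 2; -1 1 0)], sign=+1
⇒ 4πI² = 5/49
I = (-1)√(5/49/(4π)) = -0.09011188

-0.090112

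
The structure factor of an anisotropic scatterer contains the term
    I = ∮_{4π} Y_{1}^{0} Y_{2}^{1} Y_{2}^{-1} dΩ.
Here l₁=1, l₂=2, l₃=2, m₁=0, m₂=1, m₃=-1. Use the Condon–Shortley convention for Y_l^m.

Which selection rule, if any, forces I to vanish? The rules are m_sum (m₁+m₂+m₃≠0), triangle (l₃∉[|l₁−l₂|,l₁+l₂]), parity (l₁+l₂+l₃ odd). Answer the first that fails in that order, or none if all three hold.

Σmᵢ = 0  ✓
l₃∈[|l₁−l₂|,l₁+l₂]=[1,3], have l₃=2  ✓
Σlᵢ = 5 ⇒ odd  ✗

parity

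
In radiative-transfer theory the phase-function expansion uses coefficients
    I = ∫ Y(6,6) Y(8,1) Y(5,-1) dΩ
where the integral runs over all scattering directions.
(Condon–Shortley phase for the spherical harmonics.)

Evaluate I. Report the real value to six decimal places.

0.000000

6 + 1 − 1 = 6 ≠ 0: azimuthal integral kills it; I = 0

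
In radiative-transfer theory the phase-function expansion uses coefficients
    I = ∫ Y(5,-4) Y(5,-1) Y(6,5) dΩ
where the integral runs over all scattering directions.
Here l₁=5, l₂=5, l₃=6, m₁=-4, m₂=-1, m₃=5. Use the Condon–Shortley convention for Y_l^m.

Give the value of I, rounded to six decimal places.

Checks pass: Σm=0; 16 even; l₃=6∈[0,10].
(2·5+1)(2·5+1)(2·6+1) = 1573
Δ: 4! 6! 6! / 17! → 1/28588560
sum: t=0:+1/345600 t=1:−1/13824 t=2:+1/5184 t=3:−1/13824 t=4:+1/345600 = 7/129600
3j²(5 5 6; 0 0 0) = Δ·Π!·Σ² = 80/7293  (sign +1)
sum: t=3:−1/518400 t=4:+1/2073600 = -1/691200
3j²(5 5 6; -4 -1 5) = Δ·Π!·Σ² = 81/4420  (sign +1)
combine: 4πI² = 1573·80/7293·81/4420 = 1188/3757
take √, sign +1: I = 0.15862904

0.158629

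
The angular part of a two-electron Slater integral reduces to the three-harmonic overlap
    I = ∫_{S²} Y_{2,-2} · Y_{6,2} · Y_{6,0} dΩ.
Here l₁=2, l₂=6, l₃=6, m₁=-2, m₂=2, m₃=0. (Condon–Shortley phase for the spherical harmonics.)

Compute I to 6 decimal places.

-0.191909

Checks pass: Σm=0; 14 even; l₃=6∈[4,8].
(2·2+1)(2·6+1)(2·6+1) = 845
Δ: 2! 2! 10! / 15! → 1/90090
sum: t=0:+1/69120 t=1:−1/14400 t=2:+1/69120 = -7/172800
3j²(2 6 6; 0 0 0) = Δ·Π!·Σ² = 14/715  (sign -1)
sum: t=2:+1/69120 = 1/69120
3j²(2 6 6; -2 2 0) = Δ·Π!·Σ² = 4/143  (sign +1)
combine: 4πI² = 845·14/715·4/143 = 56/121
take √, sign -1: I = -0.19190947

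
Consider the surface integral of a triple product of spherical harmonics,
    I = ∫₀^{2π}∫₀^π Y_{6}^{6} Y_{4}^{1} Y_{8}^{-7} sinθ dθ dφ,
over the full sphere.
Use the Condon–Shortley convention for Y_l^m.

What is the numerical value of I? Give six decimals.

Rules hold: Σm=0, L=18 even, 2≤8≤10.
N = 13·9·17 = 1989
Δ = 2!·10!·6!/19! = 1/23279256
Racah Σ t=0..2: t=0:+1/1658880 t=1:−1/518400 t=2:+1/1658880 = -1/1382400
⇒ 3j(6 4 8; 0 0 0)² = 504/46189, sgn -1
Racah Σ t=0..0: t=0:+1/870912000 = 1/870912000
⇒ 3j(6 4 8; 6 1 -7)² = 33/1292, sgn -1
4πI² = N·(3j₀)²·(3jₘ)² = 3402/6137
I = +1·√(0.554343/4π) = 0.21003137

0.210031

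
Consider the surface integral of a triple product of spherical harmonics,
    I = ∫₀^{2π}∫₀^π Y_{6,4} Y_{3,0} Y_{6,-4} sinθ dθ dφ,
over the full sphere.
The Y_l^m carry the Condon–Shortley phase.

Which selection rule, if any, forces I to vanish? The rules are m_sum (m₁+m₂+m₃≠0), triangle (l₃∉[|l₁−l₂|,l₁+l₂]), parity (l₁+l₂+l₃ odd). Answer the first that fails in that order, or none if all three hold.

azimuthal sum: 4 + 0 − 4 = 0  ✓
3 ≤ 6 ≤ 9 (triangle on l)  ✓
L = 6 + 3 + 6 = 15 (odd)  ✗

parity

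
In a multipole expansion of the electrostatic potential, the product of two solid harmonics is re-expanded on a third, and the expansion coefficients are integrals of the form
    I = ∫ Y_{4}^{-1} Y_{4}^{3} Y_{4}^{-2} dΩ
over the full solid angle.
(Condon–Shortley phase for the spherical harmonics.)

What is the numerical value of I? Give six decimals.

Rules hold: Σm=0, L=12 even, 0≤4≤8.
N = 9·9·9 = 729
Δ = 4!·4!·4!/13! = 1/450450
Racah Σ t=0..4: t=0:+1/13824 t=1:−1/216 t=2:+1/64 t=3:−1/216 t=4:+1/13824 = 5/768
⇒ 3j(4 4 4; 0 0 0)² = 18/1001, sgn +1
Racah Σ t=3..4: t=3:−1/576 t=4:+1/864 = -1/1728
⇒ 3j(4 4 4; -1 3 -2)² = 5/1287, sgn -1
4πI² = N·(3j₀)²·(3jₘ)² = 7290/143143
I = -1·√(0.0509281/4π) = -0.06366105

-0.063661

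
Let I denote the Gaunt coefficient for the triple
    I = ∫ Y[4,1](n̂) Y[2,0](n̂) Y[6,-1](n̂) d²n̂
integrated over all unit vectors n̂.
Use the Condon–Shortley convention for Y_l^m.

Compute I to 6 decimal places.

-0.230476

Rules hold: Σm=0, L=12 even, 2≤6≤6.
N = 9·5·13 = 585
Δ = 0!·8!·4!/13! = 1/6435
Racah Σ t=0..0: t=0:+1/2304 = 1/2304
⇒ 3j(4 2 6; 0 0 0)² = 5/143, sgn +1
Racah Σ t=0..0: t=0:+1/2880 = 1/2880
⇒ 3j(4 2 6; 1 0 -1)² = 14/429, sgn -1
4πI² = N·(3j₀)²·(3jₘ)² = 1050/1573
I = -1·√(0.667514/4π) = -0.23047581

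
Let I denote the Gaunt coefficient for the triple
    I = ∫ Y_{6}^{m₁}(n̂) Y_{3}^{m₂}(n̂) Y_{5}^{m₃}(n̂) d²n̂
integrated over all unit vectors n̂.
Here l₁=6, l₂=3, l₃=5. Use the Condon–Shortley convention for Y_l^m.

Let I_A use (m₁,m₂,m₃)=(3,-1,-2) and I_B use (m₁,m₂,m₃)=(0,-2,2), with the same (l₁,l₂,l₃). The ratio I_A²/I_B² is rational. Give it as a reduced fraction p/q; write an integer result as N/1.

l's match ⇒ only the (l;m) 3-j factors differ between A and B.
A: triangle coeff Δ(6,3,5) = 1/675675; Σ_t [0,2]: t=0:+1/34560 t=1:−1/8640 t=2:+1/40320 = -1/16128; (3j)²=18/1001 [(6 3 5; 3 -1 -2)], sign=+1
B: triangle coeff Δ(6,3,5) = 1/675675; Σ_t [0,1]: t=0:+1/34560 t=1:−1/8640 = -1/11520; (3j)²=3/143 [(6 3 5; 0 -2 2)], sign=+1
I_A²/I_B² = (18/1001)/(3/143) = 6/7

6/7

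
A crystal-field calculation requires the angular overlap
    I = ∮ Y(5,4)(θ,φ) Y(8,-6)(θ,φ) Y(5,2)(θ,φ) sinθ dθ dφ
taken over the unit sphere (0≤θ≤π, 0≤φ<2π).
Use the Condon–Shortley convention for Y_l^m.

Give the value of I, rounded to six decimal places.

m-sum 0 ✓  L=18 even ✓  3≤5≤13 ✓
Π(2lᵢ+1) = 11×17×11 = 2057
triangle coeff Δ(5,8,5) = 1/37413090
Σ_t [3,5]: t=3:−1/1036800 t=4:+1/331776 t=5:−1/1036800 = 1/921600
(3j)²=490/46189 [(5 8 5; 0 0 0)], sign=-1
Σ_t [0,1]: t=0:+1/58060800 t=1:−1/50803200 = -1/406425600
(3j)²=1/3230 [(5 8 5; 4 -6 2)], sign=+1
⇒ 4πI² = 539/79781
I = (-1)√(539/79781/(4π)) = -0.02318674

-0.023187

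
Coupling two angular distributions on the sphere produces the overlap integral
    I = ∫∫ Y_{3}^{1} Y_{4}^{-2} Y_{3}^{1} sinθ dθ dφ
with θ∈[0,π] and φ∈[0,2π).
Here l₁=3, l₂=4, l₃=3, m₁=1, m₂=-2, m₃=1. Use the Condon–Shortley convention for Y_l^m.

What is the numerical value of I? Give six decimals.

m-sum 0 ✓  L=10 even ✓  1≤3≤7 ✓
Π(2lᵢ+1) = 7×9×7 = 441
triangle coeff Δ(3,4,3) = 1/34650
Σ_t [1,3]: t=1:−1/72 t=2:+1/16 t=3:−1/72 = 5/144
(3j)²=2/77 [(3 4 3; 0 0 0)], sign=-1
Σ_t [0,2]: t=0:+1/192 t=1:−1/36 t=2:+1/192 = -5/288
(3j)²=20/693 [(3 4 3; 1 -2 1)], sign=-1
⇒ 4πI² = 40/121
I = (+1)√(40/121/(4π)) = 0.16219310

0.162193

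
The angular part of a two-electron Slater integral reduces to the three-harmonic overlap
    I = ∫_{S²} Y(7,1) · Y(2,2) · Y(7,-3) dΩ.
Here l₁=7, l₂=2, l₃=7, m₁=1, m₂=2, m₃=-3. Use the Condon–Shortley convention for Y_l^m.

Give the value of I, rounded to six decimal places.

0.181642

m-sum 0 ✓  L=16 even ✓  5≤7≤9 ✓
Π(2lᵢ+1) = 15×5×15 = 1125
triangle coeff Δ(7,2,7) = 1/185640
Σ_t [0,2]: t=0:+1/2419200 t=1:−1/518400 t=2:+1/2419200 = -1/907200
(3j)²=56/3315 [(7 2 7; 0 0 0)], sign=+1
Σ_t [2,2]: t=2:+1/3870720 = 1/3870720
(3j)²=135/6188 [(7 2 7; 1 2 -3)], sign=+1
⇒ 4πI² = 20250/48841
I = (+1)√(20250/48841/(4π)) = 0.18164160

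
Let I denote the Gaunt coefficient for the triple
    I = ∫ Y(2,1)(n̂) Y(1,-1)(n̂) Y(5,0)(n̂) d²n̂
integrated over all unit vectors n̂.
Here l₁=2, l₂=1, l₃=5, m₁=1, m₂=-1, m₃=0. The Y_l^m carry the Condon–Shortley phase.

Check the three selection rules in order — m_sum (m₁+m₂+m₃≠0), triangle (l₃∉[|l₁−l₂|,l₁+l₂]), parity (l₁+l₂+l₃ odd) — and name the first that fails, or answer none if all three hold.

Σmᵢ = 0  ✓
l₃∈[|l₁−l₂|,l₁+l₂]=[1,3], have l₃=5  ✗
Σlᵢ = 8 ⇒ even

triangle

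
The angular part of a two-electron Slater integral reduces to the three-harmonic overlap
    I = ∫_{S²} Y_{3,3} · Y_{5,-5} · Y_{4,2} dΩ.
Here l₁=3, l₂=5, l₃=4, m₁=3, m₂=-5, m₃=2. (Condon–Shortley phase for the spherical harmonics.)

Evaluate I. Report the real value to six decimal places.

m-sum 0 ✓  L=12 even ✓  2≤4≤8 ✓
Π(2lᵢ+1) = 7×11×9 = 693
triangle coeff Δ(3,5,4) = 1/180180
Σ_t [1,3]: t=1:−1/576 t=2:+1/144 t=3:−1/576 = 1/288
(3j)²=20/1001 [(3 5 4; 0 0 0)], sign=+1
Σ_t [0,0]: t=0:+1/34560 = 1/34560
(3j)²=5/286 [(3 5 4; 3 -5 2)], sign=+1
⇒ 4πI² = 450/1859
I = (+1)√(450/1859/(4π)) = 0.13879110

0.138791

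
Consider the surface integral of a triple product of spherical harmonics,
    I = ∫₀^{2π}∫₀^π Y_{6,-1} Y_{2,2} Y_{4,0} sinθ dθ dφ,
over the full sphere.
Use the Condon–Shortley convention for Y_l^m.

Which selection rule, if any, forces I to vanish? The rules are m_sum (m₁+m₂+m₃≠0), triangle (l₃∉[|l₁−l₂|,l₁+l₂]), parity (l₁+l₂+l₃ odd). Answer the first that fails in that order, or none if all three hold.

Σmᵢ = 1  ✗
l₃∈[|l₁−l₂|,l₁+l₂]=[4,8], have l₃=4
Σlᵢ = 12 ⇒ even

m_sum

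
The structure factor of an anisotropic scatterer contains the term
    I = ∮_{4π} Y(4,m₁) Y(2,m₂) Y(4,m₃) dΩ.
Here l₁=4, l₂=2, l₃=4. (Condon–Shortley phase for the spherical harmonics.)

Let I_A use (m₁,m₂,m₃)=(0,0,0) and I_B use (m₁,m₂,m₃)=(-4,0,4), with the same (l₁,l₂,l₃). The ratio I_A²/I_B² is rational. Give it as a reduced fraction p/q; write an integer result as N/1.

25/49

l's match ⇒ only the (l;m) 3-j factors differ between A and B.
A: triangle coeff Δ(4,2,4) = 1/13860; Σ_t [0,2]: t=0:+1/192 t=1:−1/36 t=2:+1/192 = -5/288; (3j)²=20/693 [(4 2 4; 0 0 0)], sign=-1
B: triangle coeff Δ(4,2,4) = 1/13860; Σ_t [2,2]: t=2:+1/2880 = 1/2880; (3j)²=28/495 [(4 2 4; -4 0 4)], sign=+1
I_A²/I_B² = (20/693)/(28/495) = 25/49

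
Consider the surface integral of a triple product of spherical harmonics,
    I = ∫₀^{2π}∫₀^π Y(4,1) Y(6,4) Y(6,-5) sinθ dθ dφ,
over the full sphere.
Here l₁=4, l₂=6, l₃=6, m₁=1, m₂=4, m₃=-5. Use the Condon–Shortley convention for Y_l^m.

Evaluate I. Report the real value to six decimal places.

0.047465

m-sum 0 ✓  L=16 even ✓  2≤6≤10 ✓
Π(2lᵢ+1) = 9×13×13 = 1521
triangle coeff Δ(4,6,6) = 1/15315300
Σ_t [0,4]: t=0:+1/829440 t=1:−1/25920 t=2:+1/9216 t=3:−1/25920 t=4:+1/829440 = 7/207360
(3j)²=28/2431 [(4 6 6; 0 0 0)], sign=+1
Σ_t [2,3]: t=2:+1/967680 t=3:−1/725760 = -1/2903040
(3j)²=5/3094 [(4 6 6; 1 4 -5)], sign=+1
⇒ 4πI² = 90/3179
I = (+1)√(90/3179/(4π)) = 0.04746473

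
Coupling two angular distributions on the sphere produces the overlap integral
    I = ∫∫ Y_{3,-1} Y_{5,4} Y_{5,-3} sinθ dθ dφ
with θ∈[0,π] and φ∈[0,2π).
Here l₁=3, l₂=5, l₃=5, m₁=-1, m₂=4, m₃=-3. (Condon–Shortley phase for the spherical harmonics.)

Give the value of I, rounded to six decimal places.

L=13 odd ⇒ parity kills the (l;000) factor ⇒ I = 0

0.000000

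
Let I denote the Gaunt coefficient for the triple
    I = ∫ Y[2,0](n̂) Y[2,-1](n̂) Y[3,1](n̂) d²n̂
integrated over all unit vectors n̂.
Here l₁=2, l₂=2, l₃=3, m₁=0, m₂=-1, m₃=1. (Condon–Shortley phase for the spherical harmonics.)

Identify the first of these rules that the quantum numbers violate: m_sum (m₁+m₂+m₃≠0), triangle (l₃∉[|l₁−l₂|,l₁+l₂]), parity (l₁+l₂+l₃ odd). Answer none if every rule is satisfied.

parity

m₁+m₂+m₃ = 0 − 1 + 1 = 0  ✓
triangle: |2−2|=0 ≤ l₃=3 ≤ 2+2=4  ✓
parity: l₁+l₂+l₃ = 7 is odd  ✗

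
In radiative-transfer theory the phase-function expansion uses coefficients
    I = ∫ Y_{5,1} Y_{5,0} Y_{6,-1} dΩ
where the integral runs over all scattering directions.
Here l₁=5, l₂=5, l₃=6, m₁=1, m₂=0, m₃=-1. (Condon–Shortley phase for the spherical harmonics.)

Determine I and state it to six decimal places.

Checks pass: Σm=0; 16 even; l₃=6∈[0,10].
(2·5+1)(2·5+1)(2·6+1) = 1573
Δ: 4! 6! 6! / 17! → 1/28588560
sum: t=0:+1/345600 t=1:−1/13824 t=2:+1/5184 t=3:−1/13824 t=4:+1/345600 = 7/129600
3j²(5 5 6; 0 0 0) = Δ·Π!·Σ² = 80/7293  (sign +1)
sum: t=0:+1/138240 t=1:−1/10368 t=2:+1/6912 t=3:−1/34560 t=4:+1/2073600 = 7/259200
3j²(5 5 6; 1 0 -1) = Δ·Π!·Σ² = 28/7293  (sign -1)
combine: 4πI² = 1573·80/7293·28/7293 = 2240/33813
take √, sign -1: I = -0.07260679

-0.072607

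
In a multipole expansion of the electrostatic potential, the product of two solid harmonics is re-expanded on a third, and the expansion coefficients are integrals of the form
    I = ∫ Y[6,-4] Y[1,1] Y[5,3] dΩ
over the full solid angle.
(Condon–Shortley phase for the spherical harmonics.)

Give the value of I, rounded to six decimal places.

0.274090

m-sum 0 ✓  L=12 even ✓  5≤5≤7 ✓
Π(2lᵢ+1) = 13×3×11 = 429
triangle coeff Δ(6,1,5) = 1/858
Σ_t [1,1]: t=1:−1/14400 = -1/14400
(3j)²=6/143 [(6 1 5; 0 0 0)], sign=+1
Σ_t [2,2]: t=2:+1/161280 = 1/161280
(3j)²=15/286 [(6 1 5; -4 1 3)], sign=+1
⇒ 4πI² = 135/143
I = (+1)√(135/143/(4π)) = 0.27409047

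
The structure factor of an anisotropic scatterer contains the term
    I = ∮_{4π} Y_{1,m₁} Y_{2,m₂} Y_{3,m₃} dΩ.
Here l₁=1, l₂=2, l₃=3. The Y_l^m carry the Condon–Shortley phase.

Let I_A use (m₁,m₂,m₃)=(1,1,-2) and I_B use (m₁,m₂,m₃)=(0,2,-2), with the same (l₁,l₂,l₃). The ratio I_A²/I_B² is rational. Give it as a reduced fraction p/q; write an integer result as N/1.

l's match ⇒ only the (l;m) 3-j factors differ between A and B.
A: triangle coeff Δ(1,2,3) = 1/105; Σ_t [0,0]: t=0:+1/12 = 1/12; (3j)²=2/21 [(1 2 3; 1 1 -2)], sign=-1
B: triangle coeff Δ(1,2,3) = 1/105; Σ_t [0,0]: t=0:+1/24 = 1/24; (3j)²=1/21 [(1 2 3; 0 2 -2)], sign=-1
I_A²/I_B² = (2/21)/(1/21) = 2/1

2/1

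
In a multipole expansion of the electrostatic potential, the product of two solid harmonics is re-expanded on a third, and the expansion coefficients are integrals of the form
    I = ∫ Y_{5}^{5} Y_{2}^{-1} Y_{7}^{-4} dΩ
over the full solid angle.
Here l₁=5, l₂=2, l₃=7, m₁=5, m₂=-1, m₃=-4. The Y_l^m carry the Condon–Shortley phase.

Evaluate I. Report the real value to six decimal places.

Checks pass: Σm=0; 14 even; l₃=7∈[3,7].
(2·5+1)(2·2+1)(2·7+1) = 825
Δ: 0! 10! 4! / 15! → 1/15015
sum: t=0:+1/57600 = 1/57600
3j²(5 2 7; 0 0 0) = Δ·Π!·Σ² = 21/715  (sign -1)
sum: t=0:+1/21772800 = 1/21772800
3j²(5 2 7; 5 -1 -4) = Δ·Π!·Σ² = 1/1365  (sign -1)
combine: 4πI² = 825·21/715·1/1365 = 3/169
take √, sign +1: I = 0.03758481

0.037585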